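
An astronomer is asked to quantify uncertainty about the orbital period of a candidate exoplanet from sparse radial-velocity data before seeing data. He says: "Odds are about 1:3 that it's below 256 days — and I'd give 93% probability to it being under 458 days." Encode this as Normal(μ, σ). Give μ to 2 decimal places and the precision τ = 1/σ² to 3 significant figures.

The p-quantile of Normal(μ,σ) is μ + z_p·σ, with z_{0.25} = -0.6745 and z_{0.93} = 1.476.
Eliminate σ: μ = (z₂·x₁ − z₁·x₂)/(z₂ − z₁) = (1.476·256 − (-0.6745)·458)/2.15 = 319.36.
Then σ = (x₂ − x₁)/(z₂ − z₁) = (458 − 256)/2.15 = 93.94.
Precision τ = 1/σ² = 1/93.94² = 0.000113.

μ = 319.36, τ = 0.000113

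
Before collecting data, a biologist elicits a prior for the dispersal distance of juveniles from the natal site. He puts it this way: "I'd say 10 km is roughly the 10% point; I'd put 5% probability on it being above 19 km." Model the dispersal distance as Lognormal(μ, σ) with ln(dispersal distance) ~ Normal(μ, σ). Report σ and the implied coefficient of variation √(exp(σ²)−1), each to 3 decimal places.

If T ~ Lognormal(μ,σ) then ln T ~ Normal(μ,σ), so the p-quantile of ln T is μ + z_p·σ.
ln(10) = 2.303 and ln(19) = 2.944; z_{0.1} = -1.282, z_{0.95} = 1.645.
σ = (2.944 − 2.303)/(1.645 − (-1.282)) = 0.219.
μ = 2.303 − (-1.282)·0.219 = 2.584.
CV = √(exp(σ²)−1) = √(exp(0.0481)−1) = 0.222.

σ ≈ 0.219, CV ≈ 0.222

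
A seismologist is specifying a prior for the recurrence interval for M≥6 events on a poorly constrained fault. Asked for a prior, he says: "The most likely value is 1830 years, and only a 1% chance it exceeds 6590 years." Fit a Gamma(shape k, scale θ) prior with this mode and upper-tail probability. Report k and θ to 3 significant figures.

Gamma(k,θ) with k>1 has mode (k−1)θ, so θ = 1830/(k−1).
Need P(X < 6590) = 0.99 with θ tied to k this way. Start at k = 2, θ = 1830: P(X<6590) ≈ 0.874.
Too low — raise k to concentrate. Iterating converges to k ≈ 3.62.
Then θ = 1830/(3.62−1) ≈ 699.

k ≈ 3.62, θ ≈ 699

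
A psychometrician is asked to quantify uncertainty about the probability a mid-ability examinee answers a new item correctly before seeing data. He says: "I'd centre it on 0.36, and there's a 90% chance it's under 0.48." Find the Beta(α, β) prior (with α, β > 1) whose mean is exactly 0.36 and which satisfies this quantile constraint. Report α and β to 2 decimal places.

With mean 0.36 fixed, write α = 0.36s, β = 0.64s where s = α+β.
Need P(θ < 0.48) = 0.9 under Beta(0.36s, 0.64s). Normal approximation: (q−m)/√(m(1−m)/s) ≈ z_{0.9} = 1.28, so s ≈ 0.36·0.64·(1.28)²/(0.48−0.36)² = 26.3.
At s = 26.3: P(θ<0.48) ≈ 0.897. Adjusting to match 0.9 gives s ≈ 26.90.
So α = 0.36·26.90 ≈ 9.68, β = 0.64·26.90 ≈ 17.21.

α ≈ 9.68, β ≈ 17.21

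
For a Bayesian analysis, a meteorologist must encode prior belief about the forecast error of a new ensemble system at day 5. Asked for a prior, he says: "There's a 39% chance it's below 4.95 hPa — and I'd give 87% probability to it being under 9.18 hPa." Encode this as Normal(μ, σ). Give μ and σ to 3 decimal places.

μ = 5.791, σ = 3.009

For Normal(μ,σ), the p-quantile is μ + z_p·σ. Here z_{0.39} = -0.2793, z_{0.87} = 1.126.
So 4.95 = μ − 0.2793σ and 9.18 = μ + 1.126σ.
Subtracting: σ = (9.18 − 4.95)/(1.126 − (-0.2793)) = 3.009.
Then μ = 4.95 − (-0.2793)·3.009 = 5.791.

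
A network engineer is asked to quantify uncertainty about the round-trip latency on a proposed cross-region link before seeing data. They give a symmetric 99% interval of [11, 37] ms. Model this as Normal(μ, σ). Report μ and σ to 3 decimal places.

A symmetric 99% interval runs μ ± z·σ with z = 2.576.
Half-width = 13, so σ = 13/2.576 = 5.047.
μ is the interval midpoint, 24.000.

μ = 24.000, σ = 5.047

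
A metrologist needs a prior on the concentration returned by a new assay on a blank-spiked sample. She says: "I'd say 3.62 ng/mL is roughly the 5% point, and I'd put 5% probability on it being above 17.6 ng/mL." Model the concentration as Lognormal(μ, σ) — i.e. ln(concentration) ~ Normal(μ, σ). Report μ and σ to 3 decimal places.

If T ~ Lognormal(μ,σ) then ln T ~ Normal(μ,σ), so the p-quantile of ln T is μ + z_p·σ.
ln(3.62) = 1.286 and ln(17.6) = 2.868; z_{0.05} = -1.645, z_{0.95} = 1.645.
σ = (2.868 − 1.286)/(1.645 − (-1.645)) = 0.481.
μ = 1.286 − (-1.645)·0.481 = 2.077.

μ ≈ 2.077, σ ≈ 0.481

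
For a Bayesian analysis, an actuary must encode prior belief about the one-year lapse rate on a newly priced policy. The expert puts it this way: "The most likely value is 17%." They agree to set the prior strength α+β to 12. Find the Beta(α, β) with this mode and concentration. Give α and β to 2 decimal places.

For α,β > 1 the Beta mode is (α−1)/(α+β−2). With α+β = 12, the mode is (α−1)/10.
Set (α−1)/10 = 0.17 → α = 1 + 0.17·10 = 2.70.
β = 12 − α = 9.30.

α = 2.70, β = 9.30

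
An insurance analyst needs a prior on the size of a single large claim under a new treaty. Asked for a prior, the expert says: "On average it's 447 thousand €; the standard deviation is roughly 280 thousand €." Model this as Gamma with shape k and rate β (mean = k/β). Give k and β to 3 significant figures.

For Gamma(k, rate β): mean = k/β, variance = k/β², so CV = 1/√k.
CV = SD/mean = 280/447 = 0.6264, hence k = 1/CV² = 2.55.
Then β = k/mean = 2.55/447 = 0.0057.

k ≈ 2.55, β ≈ 0.0057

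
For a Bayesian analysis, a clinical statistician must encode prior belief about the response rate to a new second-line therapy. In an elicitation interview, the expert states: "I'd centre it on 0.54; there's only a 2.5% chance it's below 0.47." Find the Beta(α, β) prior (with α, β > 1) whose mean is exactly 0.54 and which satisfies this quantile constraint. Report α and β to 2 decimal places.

α ≈ 105.56, β ≈ 89.92

With mean 0.54 fixed, write α = 0.54s, β = 0.46s where s = α+β.
Need P(θ < 0.47) = 0.025 under Beta(0.54s, 0.46s). Normal approximation: (q−m)/√(m(1−m)/s) ≈ z_{0.025} = -1.96, so s ≈ 0.54·0.46·(-1.96)²/(0.47−0.54)² = 194.7.
At s = 194.7: P(θ<0.47) ≈ 0.025. Adjusting to match 0.025 gives s ≈ 195.48.
So α = 0.54·195.48 ≈ 105.56, β = 0.46·195.48 ≈ 89.92.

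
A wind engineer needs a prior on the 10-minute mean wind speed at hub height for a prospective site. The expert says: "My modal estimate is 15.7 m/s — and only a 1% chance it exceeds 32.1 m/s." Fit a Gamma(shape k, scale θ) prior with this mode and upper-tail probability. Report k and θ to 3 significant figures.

k ≈ 10.6, θ ≈ 1.64

Gamma(k,θ) with k>1 has mode (k−1)θ, so θ = 15.7/(k−1).
Need P(X < 32.1) = 0.99 with θ tied to k this way. Start at k = 2, θ = 15.7: P(X<32.1) ≈ 0.606.
Too low — raise k to concentrate. Iterating converges to k ≈ 10.6.
Then θ = 15.7/(10.6−1) ≈ 1.64.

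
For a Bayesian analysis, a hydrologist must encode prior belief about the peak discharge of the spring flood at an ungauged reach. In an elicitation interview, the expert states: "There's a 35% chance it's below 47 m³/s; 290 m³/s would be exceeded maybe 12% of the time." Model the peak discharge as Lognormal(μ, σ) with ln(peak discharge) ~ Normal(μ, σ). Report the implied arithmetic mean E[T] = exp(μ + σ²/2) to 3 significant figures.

E[T] ≈ 145 m³/s

If T ~ Lognormal(μ,σ) then ln T ~ Normal(μ,σ), so the p-quantile of ln T is μ + z_p·σ.
ln(47) = 3.85 and ln(290) = 5.67; z_{0.35} = -0.3853, z_{0.88} = 1.175.
σ = (5.67 − 3.85)/(1.175 − (-0.3853)) = 1.166.
μ = 3.85 − (-0.3853)·1.166 = 4.300.
E[T] = exp(μ + σ²/2) = exp(4.300 + 0.6801) = 145 m³/s.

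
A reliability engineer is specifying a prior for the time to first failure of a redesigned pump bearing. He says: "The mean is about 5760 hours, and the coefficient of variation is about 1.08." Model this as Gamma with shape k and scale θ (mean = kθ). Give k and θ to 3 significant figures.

k ≈ 0.857, θ ≈ 6720

For Gamma(k, scale θ): mean = kθ, variance = kθ², so CV = 1/√k.
CV = 1.08, hence k = 1/CV² = 0.857.
Then θ = mean/k = 5760/0.857 = 6720.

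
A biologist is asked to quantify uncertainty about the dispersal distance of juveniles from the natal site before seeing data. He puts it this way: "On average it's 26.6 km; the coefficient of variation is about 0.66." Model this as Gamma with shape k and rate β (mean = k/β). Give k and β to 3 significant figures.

For Gamma(k, rate β): mean = k/β, variance = k/β², so CV = 1/√k.
CV = 0.66, hence k = 1/CV² = 2.3.
Then β = k/mean = 2.3/26.6 = 0.0863.

k ≈ 2.3, β ≈ 0.0863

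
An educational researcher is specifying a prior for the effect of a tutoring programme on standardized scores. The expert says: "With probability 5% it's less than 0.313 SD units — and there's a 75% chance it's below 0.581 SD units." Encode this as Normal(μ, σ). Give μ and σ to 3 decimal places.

μ = 0.503, σ = 0.116

For Normal(μ,σ), the p-quantile is μ + z_p·σ. Here z_{0.05} = -1.645, z_{0.75} = 0.6745.
So 0.313 = μ − 1.645σ and 0.581 = μ + 0.6745σ.
Subtracting: σ = (0.581 − 0.313)/(0.6745 − (-1.645)) = 0.116.
Then μ = 0.313 − (-1.645)·0.116 = 0.503.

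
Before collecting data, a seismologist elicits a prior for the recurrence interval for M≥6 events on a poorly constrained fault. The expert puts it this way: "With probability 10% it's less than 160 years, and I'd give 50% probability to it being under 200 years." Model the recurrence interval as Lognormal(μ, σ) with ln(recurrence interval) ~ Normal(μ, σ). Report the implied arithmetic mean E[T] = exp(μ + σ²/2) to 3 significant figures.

If T ~ Lognormal(μ,σ) then ln T ~ Normal(μ,σ), so the p-quantile of ln T is μ + z_p·σ.
ln(160) = 5.075 and ln(200) = 5.298; z_{0.1} = -1.282, z_{0.5} = 0.
σ = (5.298 − 5.075)/(0 − (-1.282)) = 0.174.
μ = 5.075 − (-1.282)·0.174 = 5.298.
E[T] = exp(μ + σ²/2) = exp(5.298 + 0.0152) = 203 years.

E[T] ≈ 203 years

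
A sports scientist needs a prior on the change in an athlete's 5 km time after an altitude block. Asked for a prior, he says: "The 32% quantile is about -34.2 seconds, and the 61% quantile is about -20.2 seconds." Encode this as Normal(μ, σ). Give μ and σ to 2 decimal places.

μ = -25.43, σ = 18.74

The p-quantile of Normal(μ,σ) is μ + z_p·σ, with z_{0.32} = -0.4677 and z_{0.61} = 0.2793.
Eliminate σ: μ = (z₂·x₁ − z₁·x₂)/(z₂ − z₁) = (0.2793·-34.2 − (-0.4677)·-20.2)/0.747 = -25.43.
Then σ = (x₂ − x₁)/(z₂ − z₁) = (-20.2 − -34.2)/0.747 = 18.74.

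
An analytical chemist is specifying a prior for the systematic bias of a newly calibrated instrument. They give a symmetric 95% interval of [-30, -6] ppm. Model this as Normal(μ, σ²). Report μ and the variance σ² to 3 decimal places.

A symmetric 95% interval runs μ ± z·σ with z = 1.96.
Half-width = 12, so σ = 12/1.96 = 6.1226 and σ² = 37.486.
μ is the interval midpoint, -18.000.

μ = -18.000, σ² = 37.486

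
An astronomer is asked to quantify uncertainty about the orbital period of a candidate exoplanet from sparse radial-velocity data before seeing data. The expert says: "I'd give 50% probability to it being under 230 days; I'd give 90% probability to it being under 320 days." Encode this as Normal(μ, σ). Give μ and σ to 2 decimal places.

μ = 230.00, σ = 70.23

The p-quantile of Normal(μ,σ) is μ + z_p·σ, with z_{0.5} = 0 and z_{0.9} = 1.282.
Eliminate σ: μ = (z₂·x₁ − z₁·x₂)/(z₂ − z₁) = (1.282·230 − (0)·320)/1.282 = 230.00.
Then σ = (x₂ − x₁)/(z₂ − z₁) = (320 − 230)/1.282 = 70.23.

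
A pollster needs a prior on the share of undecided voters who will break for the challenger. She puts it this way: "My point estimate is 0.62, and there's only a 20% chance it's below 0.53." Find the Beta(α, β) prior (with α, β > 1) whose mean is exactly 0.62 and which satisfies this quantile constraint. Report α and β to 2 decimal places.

α ≈ 12.50, β ≈ 7.66

With mean 0.62 fixed, write α = 0.62s, β = 0.38s where s = α+β.
Need P(θ < 0.53) = 0.2 under Beta(0.62s, 0.38s). Normal approximation: (q−m)/√(m(1−m)/s) ≈ z_{0.2} = -0.842, so s ≈ 0.62·0.38·(-0.842)²/(0.53−0.62)² = 20.6.
At s = 20.6: P(θ<0.53) ≈ 0.198. Adjusting to match 0.2 gives s ≈ 20.17.
So α = 0.62·20.17 ≈ 12.50, β = 0.38·20.17 ≈ 7.66.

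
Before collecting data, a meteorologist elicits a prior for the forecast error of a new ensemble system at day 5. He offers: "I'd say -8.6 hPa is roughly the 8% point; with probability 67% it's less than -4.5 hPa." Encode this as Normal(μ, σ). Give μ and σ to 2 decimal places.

μ = -5.48, σ = 2.22

For Normal(μ,σ), the p-quantile is μ + z_p·σ. Here z_{0.08} = -1.405, z_{0.67} = 0.4399.
So -8.6 = μ − 1.405σ and -4.5 = μ + 0.4399σ.
Subtracting: σ = (-4.5 − -8.6)/(0.4399 − (-1.405)) = 2.22.
Then μ = -8.6 − (-1.405)·2.22 = -5.48.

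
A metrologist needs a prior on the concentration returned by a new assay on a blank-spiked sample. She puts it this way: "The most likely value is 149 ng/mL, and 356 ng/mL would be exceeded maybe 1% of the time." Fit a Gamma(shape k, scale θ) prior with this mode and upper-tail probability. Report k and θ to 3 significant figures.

Gamma(k,θ) with k>1 has mode (k−1)θ, so θ = 149/(k−1).
Need P(X < 356) = 0.99 with θ tied to k this way. Start at k = 2, θ = 149: P(X<356) ≈ 0.689.
Too low — raise k to concentrate. Iterating converges to k ≈ 7.25.
Then θ = 149/(7.25−1) ≈ 23.8.

k ≈ 7.25, θ ≈ 23.8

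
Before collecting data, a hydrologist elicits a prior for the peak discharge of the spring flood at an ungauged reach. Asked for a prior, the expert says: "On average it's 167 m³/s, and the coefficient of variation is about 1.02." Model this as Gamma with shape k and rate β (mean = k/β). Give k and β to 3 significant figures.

For Gamma(k, rate β): mean = k/β, variance = k/β², so CV = 1/√k.
CV = 1.02, hence k = 1/CV² = 0.961.
Then β = k/mean = 0.961/167 = 0.00576.

k ≈ 0.961, β ≈ 0.00576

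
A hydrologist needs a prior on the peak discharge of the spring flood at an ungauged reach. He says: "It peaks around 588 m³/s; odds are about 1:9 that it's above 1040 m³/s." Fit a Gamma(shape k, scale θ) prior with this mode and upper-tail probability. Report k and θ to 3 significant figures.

Gamma(k,θ) with k>1 has mode (k−1)θ, so θ = 588/(k−1).
Need P(X < 1040) = 0.9 with θ tied to k this way. Start at k = 2, θ = 588: P(X<1040) ≈ 0.528.
Too low — raise k to concentrate. Iterating converges to k ≈ 6.85.
Then θ = 588/(6.85−1) ≈ 101.

k ≈ 6.85, θ ≈ 101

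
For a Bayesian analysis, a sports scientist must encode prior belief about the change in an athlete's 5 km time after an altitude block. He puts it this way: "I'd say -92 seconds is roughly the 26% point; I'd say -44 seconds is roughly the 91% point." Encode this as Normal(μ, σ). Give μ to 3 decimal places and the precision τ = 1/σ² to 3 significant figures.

The p-quantile of Normal(μ,σ) is μ + z_p·σ, with z_{0.26} = -0.6433 and z_{0.91} = 1.341.
Eliminate σ: μ = (z₂·x₁ − z₁·x₂)/(z₂ − z₁) = (1.341·-92 − (-0.6433)·-44)/1.984 = -76.436.
Then σ = (x₂ − x₁)/(z₂ − z₁) = (-44 − -92)/1.984 = 24.192.
Precision τ = 1/σ² = 1/24.19² = 0.00171.

μ = -76.436, τ = 0.00171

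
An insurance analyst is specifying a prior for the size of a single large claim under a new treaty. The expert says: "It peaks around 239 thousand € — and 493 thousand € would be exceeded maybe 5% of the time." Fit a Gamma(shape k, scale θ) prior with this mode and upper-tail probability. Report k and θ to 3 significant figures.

k ≈ 6.28, θ ≈ 45.3

Gamma(k,θ) with k>1 has mode (k−1)θ, so θ = 239/(k−1).
Need P(X < 493) = 0.95 with θ tied to k this way. Start at k = 2, θ = 239: P(X<493) ≈ 0.611.
Too low — raise k to concentrate. Iterating converges to k ≈ 6.28.
Then θ = 239/(6.28−1) ≈ 45.3.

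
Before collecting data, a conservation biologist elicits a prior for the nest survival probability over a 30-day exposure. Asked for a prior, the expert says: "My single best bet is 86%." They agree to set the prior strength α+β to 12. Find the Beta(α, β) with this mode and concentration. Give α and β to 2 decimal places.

For α,β > 1 the Beta mode is (α−1)/(α+β−2). With α+β = 12, the mode is (α−1)/10.
Set (α−1)/10 = 0.86 → α = 1 + 0.86·10 = 9.60.
β = 12 − α = 2.40.

α = 9.60, β = 2.40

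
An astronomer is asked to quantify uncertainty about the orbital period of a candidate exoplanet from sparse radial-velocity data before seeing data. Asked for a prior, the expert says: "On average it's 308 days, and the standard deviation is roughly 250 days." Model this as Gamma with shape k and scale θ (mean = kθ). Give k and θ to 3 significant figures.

k ≈ 1.52, θ ≈ 203

For Gamma(k, scale θ): mean = kθ, variance = kθ², so CV = 1/√k.
CV = SD/mean = 250/308 = 0.8117, hence k = 1/CV² = 1.52.
Then θ = mean/k = 308/1.52 = 203.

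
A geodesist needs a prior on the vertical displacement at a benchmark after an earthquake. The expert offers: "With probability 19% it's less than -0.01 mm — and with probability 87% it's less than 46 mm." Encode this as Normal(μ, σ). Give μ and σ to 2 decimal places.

The p-quantile of Normal(μ,σ) is μ + z_p·σ, with z_{0.19} = -0.8779 and z_{0.87} = 1.126.
Eliminate σ: μ = (z₂·x₁ − z₁·x₂)/(z₂ − z₁) = (1.126·-0.01 − (-0.8779)·46)/2.004 = 20.14.
Then σ = (x₂ − x₁)/(z₂ − z₁) = (46 − -0.01)/2.004 = 22.96.

μ = 20.14, σ = 22.96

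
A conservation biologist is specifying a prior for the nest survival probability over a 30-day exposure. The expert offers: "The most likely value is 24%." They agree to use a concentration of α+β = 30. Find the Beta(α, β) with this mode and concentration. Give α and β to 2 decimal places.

α = 7.72, β = 22.28

For α,β > 1 the Beta mode is (α−1)/(α+β−2). With α+β = 30, the mode is (α−1)/28.
Set (α−1)/28 = 0.24 → α = 1 + 0.24·28 = 7.72.
β = 30 − α = 22.28.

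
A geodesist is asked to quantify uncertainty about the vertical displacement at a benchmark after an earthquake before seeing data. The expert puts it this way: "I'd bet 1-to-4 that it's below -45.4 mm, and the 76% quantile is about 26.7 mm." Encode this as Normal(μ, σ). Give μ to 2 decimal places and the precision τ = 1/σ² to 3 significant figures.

For Normal(μ,σ), the p-quantile is μ + z_p·σ. Here z_{0.2} = -0.8416, z_{0.76} = 0.7063.
So -45.4 = μ − 0.8416σ and 26.7 = μ + 0.7063σ.
Subtracting: σ = (26.7 − -45.4)/(0.7063 − (-0.8416)) = 46.58.
Then μ = -45.4 − (-0.8416)·46.58 = -6.20.
Precision τ = 1/σ² = 1/46.58² = 0.000461.

μ = -6.20, τ = 0.000461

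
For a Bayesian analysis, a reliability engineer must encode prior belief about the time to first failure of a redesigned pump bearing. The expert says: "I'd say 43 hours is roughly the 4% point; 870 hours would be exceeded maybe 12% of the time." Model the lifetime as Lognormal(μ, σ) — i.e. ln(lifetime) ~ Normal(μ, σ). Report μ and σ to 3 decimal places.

If T ~ Lognormal(μ,σ) then ln T ~ Normal(μ,σ), so the p-quantile of ln T is μ + z_p·σ.
ln(43) = 3.761 and ln(870) = 6.768; z_{0.04} = -1.751, z_{0.88} = 1.175.
σ = (6.768 − 3.761)/(1.175 − (-1.751)) = 1.028.
μ = 3.761 − (-1.751)·1.028 = 5.561.

μ ≈ 5.561, σ ≈ 1.028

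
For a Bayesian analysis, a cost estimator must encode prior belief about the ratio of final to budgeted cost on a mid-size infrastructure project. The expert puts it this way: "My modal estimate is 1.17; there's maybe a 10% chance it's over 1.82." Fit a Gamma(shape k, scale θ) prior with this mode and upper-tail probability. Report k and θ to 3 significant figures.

k ≈ 10.6, θ ≈ 0.122

Gamma(k,θ) with k>1 has mode (k−1)θ, so θ = 1.17/(k−1).
Need P(X < 1.82) = 0.9 with θ tied to k this way. Start at k = 2, θ = 1.17: P(X<1.82) ≈ 0.461.
Too low — raise k to concentrate. Iterating converges to k ≈ 10.6.
Then θ = 1.17/(10.6−1) ≈ 0.122.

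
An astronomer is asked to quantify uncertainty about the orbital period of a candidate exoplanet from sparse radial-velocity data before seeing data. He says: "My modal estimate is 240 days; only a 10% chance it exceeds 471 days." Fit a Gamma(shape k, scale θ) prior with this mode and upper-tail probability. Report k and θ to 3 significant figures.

Gamma(k,θ) with k>1 has mode (k−1)θ, so θ = 240/(k−1).
Need P(X < 471) = 0.9 with θ tied to k this way. Start at k = 2, θ = 240: P(X<471) ≈ 0.584.
Too low — raise k to concentrate. Iterating converges to k ≈ 5.21.
Then θ = 240/(5.21−1) ≈ 57.

k ≈ 5.21, θ ≈ 57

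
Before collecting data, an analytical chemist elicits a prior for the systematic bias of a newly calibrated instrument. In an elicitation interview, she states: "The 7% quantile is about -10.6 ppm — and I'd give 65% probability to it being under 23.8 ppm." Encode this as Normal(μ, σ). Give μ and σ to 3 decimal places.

For Normal(μ,σ), the p-quantile is μ + z_p·σ. Here z_{0.07} = -1.476, z_{0.65} = 0.3853.
So -10.6 = μ − 1.476σ and 23.8 = μ + 0.3853σ.
Subtracting: σ = (23.8 − -10.6)/(0.3853 − (-1.476)) = 18.484.
Then μ = -10.6 − (-1.476)·18.484 = 16.678.

μ = 16.678, σ = 18.484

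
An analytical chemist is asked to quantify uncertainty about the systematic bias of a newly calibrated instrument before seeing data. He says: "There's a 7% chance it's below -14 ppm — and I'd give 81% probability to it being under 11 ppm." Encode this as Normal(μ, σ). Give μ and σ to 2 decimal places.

μ = 1.68, σ = 10.62

The p-quantile of Normal(μ,σ) is μ + z_p·σ, with z_{0.07} = -1.476 and z_{0.81} = 0.8779.
Eliminate σ: μ = (z₂·x₁ − z₁·x₂)/(z₂ − z₁) = (0.8779·-14 − (-1.476)·11)/2.354 = 1.68.
Then σ = (x₂ − x₁)/(z₂ − z₁) = (11 − -14)/2.354 = 10.62.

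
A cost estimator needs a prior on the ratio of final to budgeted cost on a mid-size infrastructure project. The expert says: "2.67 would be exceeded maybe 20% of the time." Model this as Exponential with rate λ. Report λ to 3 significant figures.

P(T > 2.67) = e^(−λ·2.67) = 0.2, so λ = −ln(0.2)/2.67 = 0.603.

λ ≈ 0.603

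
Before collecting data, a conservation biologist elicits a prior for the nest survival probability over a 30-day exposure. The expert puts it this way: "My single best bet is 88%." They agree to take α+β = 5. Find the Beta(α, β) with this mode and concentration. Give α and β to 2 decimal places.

α = 3.64, β = 1.36

For α,β > 1 the Beta mode is (α−1)/(α+β−2). With α+β = 5, the mode is (α−1)/3.
Set (α−1)/3 = 0.88 → α = 1 + 0.88·3 = 3.64.
β = 5 − α = 1.36.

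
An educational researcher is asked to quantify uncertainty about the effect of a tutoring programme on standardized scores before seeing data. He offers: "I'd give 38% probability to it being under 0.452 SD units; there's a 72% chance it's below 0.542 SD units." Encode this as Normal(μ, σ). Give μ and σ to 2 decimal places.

μ = 0.48, σ = 0.10

The p-quantile of Normal(μ,σ) is μ + z_p·σ, with z_{0.38} = -0.3055 and z_{0.72} = 0.5828.
Eliminate σ: μ = (z₂·x₁ − z₁·x₂)/(z₂ − z₁) = (0.5828·0.452 − (-0.3055)·0.542)/0.8883 = 0.48.
Then σ = (x₂ − x₁)/(z₂ − z₁) = (0.542 − 0.452)/0.8883 = 0.10.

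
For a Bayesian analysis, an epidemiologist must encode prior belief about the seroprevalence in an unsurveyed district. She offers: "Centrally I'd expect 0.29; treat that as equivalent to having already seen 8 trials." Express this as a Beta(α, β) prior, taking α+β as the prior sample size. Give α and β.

α = 2.32, β = 5.68

Under the effective-sample-size interpretation, Beta(α, β) has prior mean α/(α+β) and prior sample size α+β.
So α+β = 8 and α/(α+β) = 0.29, giving α = 0.29·8 = 2.32 and β = 8 − 2.32 = 5.68.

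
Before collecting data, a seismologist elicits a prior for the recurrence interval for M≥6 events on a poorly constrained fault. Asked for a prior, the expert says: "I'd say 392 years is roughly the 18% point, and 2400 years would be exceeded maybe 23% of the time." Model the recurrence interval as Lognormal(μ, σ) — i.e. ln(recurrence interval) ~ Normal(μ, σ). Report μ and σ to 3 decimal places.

If T ~ Lognormal(μ,σ) then ln T ~ Normal(μ,σ), so the p-quantile of ln T is μ + z_p·σ.
ln(392) = 5.971 and ln(2400) = 7.783; z_{0.18} = -0.9154, z_{0.77} = 0.7388.
σ = (7.783 − 5.971)/(0.7388 − (-0.9154)) = 1.095.
μ = 5.971 − (-0.9154)·1.095 = 6.974.

μ ≈ 6.974, σ ≈ 1.095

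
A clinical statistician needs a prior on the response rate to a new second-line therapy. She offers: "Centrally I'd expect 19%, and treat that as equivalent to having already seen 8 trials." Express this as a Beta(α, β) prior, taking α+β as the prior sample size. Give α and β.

α = 1.52, β = 6.48

Under the effective-sample-size interpretation, Beta(α, β) has prior mean α/(α+β) and prior sample size α+β.
So α+β = 8 and α/(α+β) = 0.19, giving α = 0.19·8 = 1.52 and β = 8 − 1.52 = 6.48.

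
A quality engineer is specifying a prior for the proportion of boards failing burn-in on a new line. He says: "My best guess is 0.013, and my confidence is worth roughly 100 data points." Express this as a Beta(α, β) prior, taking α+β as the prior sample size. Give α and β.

α = 1.3, β = 98.7

Under the effective-sample-size interpretation, Beta(α, β) has prior mean α/(α+β) and prior sample size α+β.
So α+β = 100 and α/(α+β) = 0.013, giving α = 0.013·100 = 1.3 and β = 100 − 1.3 = 98.7.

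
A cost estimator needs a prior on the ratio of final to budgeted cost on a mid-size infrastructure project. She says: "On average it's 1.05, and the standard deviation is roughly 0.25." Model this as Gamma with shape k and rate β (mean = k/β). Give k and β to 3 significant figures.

k ≈ 17.6, β ≈ 16.8

For Gamma(k, rate β): mean = k/β, variance = k/β², so CV = 1/√k.
CV = SD/mean = 0.25/1.05 = 0.2381, hence k = 1/CV² = 17.6.
Then β = k/mean = 17.6/1.05 = 16.8.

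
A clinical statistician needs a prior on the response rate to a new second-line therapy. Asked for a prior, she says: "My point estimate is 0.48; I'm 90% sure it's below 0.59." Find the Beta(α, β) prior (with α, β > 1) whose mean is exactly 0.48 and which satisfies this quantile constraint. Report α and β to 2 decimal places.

α ≈ 16.18, β ≈ 17.53

With mean 0.48 fixed, write α = 0.48s, β = 0.52s where s = α+β.
Need P(θ < 0.59) = 0.9 under Beta(0.48s, 0.52s). Normal approximation: (q−m)/√(m(1−m)/s) ≈ z_{0.9} = 1.28, so s ≈ 0.48·0.52·(1.28)²/(0.59−0.48)² = 33.9.
At s = 33.9: P(θ<0.59) ≈ 0.901. Adjusting to match 0.9 gives s ≈ 33.71.
So α = 0.48·33.71 ≈ 16.18, β = 0.52·33.71 ≈ 17.53.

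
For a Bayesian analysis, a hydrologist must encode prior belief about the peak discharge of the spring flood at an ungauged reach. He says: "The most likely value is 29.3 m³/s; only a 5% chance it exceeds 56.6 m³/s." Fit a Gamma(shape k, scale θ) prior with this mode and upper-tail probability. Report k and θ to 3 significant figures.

k ≈ 7.41, θ ≈ 4.57

Gamma(k,θ) with k>1 has mode (k−1)θ, so θ = 29.3/(k−1).
Need P(X < 56.6) = 0.95 with θ tied to k this way. Start at k = 2, θ = 29.3: P(X<56.6) ≈ 0.575.
Too low — raise k to concentrate. Iterating converges to k ≈ 7.41.
Then θ = 29.3/(7.41−1) ≈ 4.57.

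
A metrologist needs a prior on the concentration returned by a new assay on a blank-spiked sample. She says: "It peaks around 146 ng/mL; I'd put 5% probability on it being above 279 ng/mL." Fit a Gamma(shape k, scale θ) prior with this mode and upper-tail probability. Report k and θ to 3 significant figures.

Gamma(k,θ) with k>1 has mode (k−1)θ, so θ = 146/(k−1).
Need P(X < 279) = 0.95 with θ tied to k this way. Start at k = 2, θ = 146: P(X<279) ≈ 0.569.
Too low — raise k to concentrate. Iterating converges to k ≈ 7.63.
Then θ = 146/(7.63−1) ≈ 22.

k ≈ 7.63, θ ≈ 22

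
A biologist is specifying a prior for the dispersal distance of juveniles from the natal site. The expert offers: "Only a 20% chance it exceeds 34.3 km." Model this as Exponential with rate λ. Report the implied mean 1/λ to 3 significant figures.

mean ≈ 21.3 km

P(T > 34.3) = e^(−λ·34.3) = 0.2, so λ = −ln(0.2)/34.3 = 0.0469.
Mean = 1/λ = 21.3 km.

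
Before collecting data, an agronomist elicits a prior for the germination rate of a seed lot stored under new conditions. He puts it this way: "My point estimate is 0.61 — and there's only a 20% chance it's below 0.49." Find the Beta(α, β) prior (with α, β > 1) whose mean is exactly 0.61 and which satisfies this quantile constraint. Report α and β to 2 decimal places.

With mean 0.61 fixed, write α = 0.61s, β = 0.39s where s = α+β.
Need P(θ < 0.49) = 0.2 under Beta(0.61s, 0.39s). Normal approximation: (q−m)/√(m(1−m)/s) ≈ z_{0.2} = -0.842, so s ≈ 0.61·0.39·(-0.842)²/(0.49−0.61)² = 11.7.
At s = 11.7: P(θ<0.49) ≈ 0.198. Adjusting to match 0.2 gives s ≈ 11.44.
So α = 0.61·11.44 ≈ 6.98, β = 0.39·11.44 ≈ 4.46.

α ≈ 6.98, β ≈ 4.46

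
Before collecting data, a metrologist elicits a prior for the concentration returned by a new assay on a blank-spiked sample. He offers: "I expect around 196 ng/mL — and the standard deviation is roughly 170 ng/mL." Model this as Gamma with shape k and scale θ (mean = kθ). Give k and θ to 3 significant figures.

k ≈ 1.33, θ ≈ 147

For Gamma(k, scale θ): mean = kθ, variance = kθ², so CV = 1/√k.
CV = SD/mean = 170/196 = 0.8673, hence k = 1/CV² = 1.33.
Then θ = mean/k = 196/1.33 = 147.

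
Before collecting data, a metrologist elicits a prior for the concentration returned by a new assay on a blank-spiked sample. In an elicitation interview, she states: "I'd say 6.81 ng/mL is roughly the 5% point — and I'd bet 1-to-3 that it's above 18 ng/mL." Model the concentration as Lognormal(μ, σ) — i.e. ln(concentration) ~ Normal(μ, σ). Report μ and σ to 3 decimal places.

If T ~ Lognormal(μ,σ) then ln T ~ Normal(μ,σ), so the p-quantile of ln T is μ + z_p·σ.
ln(6.81) = 1.918 and ln(18) = 2.89; z_{0.05} = -1.645, z_{0.75} = 0.6745.
σ = (2.89 − 1.918)/(0.6745 − (-1.645)) = 0.419.
μ = 1.918 − (-1.645)·0.419 = 2.608.

μ ≈ 2.608, σ ≈ 0.419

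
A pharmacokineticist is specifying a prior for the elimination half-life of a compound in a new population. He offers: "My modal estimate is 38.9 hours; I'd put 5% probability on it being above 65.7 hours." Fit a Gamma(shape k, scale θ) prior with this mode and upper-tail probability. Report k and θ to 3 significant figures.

Gamma(k,θ) with k>1 has mode (k−1)θ, so θ = 38.9/(k−1).
Need P(X < 65.7) = 0.95 with θ tied to k this way. Start at k = 2, θ = 38.9: P(X<65.7) ≈ 0.503.
Too low — raise k to concentrate. Iterating converges to k ≈ 11.2.
Then θ = 38.9/(11.2−1) ≈ 3.83.

k ≈ 11.2, θ ≈ 3.83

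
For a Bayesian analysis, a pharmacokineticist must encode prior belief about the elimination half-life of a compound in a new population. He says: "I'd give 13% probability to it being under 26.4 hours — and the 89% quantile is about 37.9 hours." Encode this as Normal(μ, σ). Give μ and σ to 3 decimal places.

For Normal(μ,σ), the p-quantile is μ + z_p·σ. Here z_{0.13} = -1.126, z_{0.89} = 1.227.
So 26.4 = μ − 1.126σ and 37.9 = μ + 1.227σ.
Subtracting: σ = (37.9 − 26.4)/(1.227 − (-1.126)) = 4.888.
Then μ = 26.4 − (-1.126)·4.888 = 31.905.

μ = 31.905, σ = 4.888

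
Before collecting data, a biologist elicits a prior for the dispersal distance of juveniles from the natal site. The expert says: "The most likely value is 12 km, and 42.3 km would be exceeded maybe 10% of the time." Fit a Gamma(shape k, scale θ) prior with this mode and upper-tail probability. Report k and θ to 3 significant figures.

Gamma(k,θ) with k>1 has mode (k−1)θ, so θ = 12/(k−1).
Need P(X < 42.3) = 0.9 with θ tied to k this way. Start at k = 2, θ = 12: P(X<42.3) ≈ 0.867.
Too low — raise k to concentrate. Iterating converges to k ≈ 2.18.
Then θ = 12/(2.18−1) ≈ 10.2.

k ≈ 2.18, θ ≈ 10.2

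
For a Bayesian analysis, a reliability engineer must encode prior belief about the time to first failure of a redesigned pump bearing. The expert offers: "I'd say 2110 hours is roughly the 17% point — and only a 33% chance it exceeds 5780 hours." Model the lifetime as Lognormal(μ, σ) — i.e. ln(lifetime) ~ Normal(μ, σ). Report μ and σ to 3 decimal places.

μ ≈ 8.344, σ ≈ 0.723

If T ~ Lognormal(μ,σ) then ln T ~ Normal(μ,σ), so the p-quantile of ln T is μ + z_p·σ.
ln(2110) = 7.654 and ln(5780) = 8.662; z_{0.17} = -0.9542, z_{0.67} = 0.4399.
σ = (8.662 − 7.654)/(0.4399 − (-0.9542)) = 0.723.
μ = 7.654 − (-0.9542)·0.723 = 8.344.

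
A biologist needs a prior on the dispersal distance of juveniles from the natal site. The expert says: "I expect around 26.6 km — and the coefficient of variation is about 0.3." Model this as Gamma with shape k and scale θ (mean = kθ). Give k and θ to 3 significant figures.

k ≈ 11.1, θ ≈ 2.39

For Gamma(k, scale θ): mean = kθ, variance = kθ², so CV = 1/√k.
CV = 0.3, hence k = 1/CV² = 11.1.
Then θ = mean/k = 26.6/11.1 = 2.39.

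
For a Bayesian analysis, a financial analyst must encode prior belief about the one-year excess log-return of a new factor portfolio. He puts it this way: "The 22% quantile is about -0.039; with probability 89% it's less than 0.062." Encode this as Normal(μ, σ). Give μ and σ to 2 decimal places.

μ = 0.00, σ = 0.05

The p-quantile of Normal(μ,σ) is μ + z_p·σ, with z_{0.22} = -0.7722 and z_{0.89} = 1.227.
Eliminate σ: μ = (z₂·x₁ − z₁·x₂)/(z₂ − z₁) = (1.227·-0.039 − (-0.7722)·0.062)/1.999 = 0.00.
Then σ = (x₂ − x₁)/(z₂ − z₁) = (0.062 − -0.039)/1.999 = 0.05.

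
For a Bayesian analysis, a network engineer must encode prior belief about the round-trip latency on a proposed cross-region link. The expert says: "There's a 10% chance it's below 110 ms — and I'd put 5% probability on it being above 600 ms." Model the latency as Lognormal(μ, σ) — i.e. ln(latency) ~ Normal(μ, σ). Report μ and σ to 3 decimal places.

If T ~ Lognormal(μ,σ) then ln T ~ Normal(μ,σ), so the p-quantile of ln T is μ + z_p·σ.
ln(110) = 4.7 and ln(600) = 6.397; z_{0.1} = -1.282, z_{0.95} = 1.645.
σ = (6.397 − 4.7)/(1.645 − (-1.282)) = 0.580.
μ = 4.7 − (-1.282)·0.580 = 5.443.

μ ≈ 5.443, σ ≈ 0.580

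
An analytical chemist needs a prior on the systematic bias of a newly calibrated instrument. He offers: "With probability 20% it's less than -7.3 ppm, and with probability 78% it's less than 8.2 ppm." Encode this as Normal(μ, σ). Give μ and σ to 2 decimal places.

μ = 0.78, σ = 9.60

The p-quantile of Normal(μ,σ) is μ + z_p·σ, with z_{0.2} = -0.8416 and z_{0.78} = 0.7722.
Eliminate σ: μ = (z₂·x₁ − z₁·x₂)/(z₂ − z₁) = (0.7722·-7.3 − (-0.8416)·8.2)/1.614 = 0.78.
Then σ = (x₂ − x₁)/(z₂ − z₁) = (8.2 − -7.3)/1.614 = 9.60.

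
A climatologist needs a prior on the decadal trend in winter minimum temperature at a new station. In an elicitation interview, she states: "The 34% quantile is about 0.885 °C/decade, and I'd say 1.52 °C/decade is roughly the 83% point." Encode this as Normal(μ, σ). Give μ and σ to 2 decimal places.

μ = 1.08, σ = 0.46

The p-quantile of Normal(μ,σ) is μ + z_p·σ, with z_{0.34} = -0.4125 and z_{0.83} = 0.9542.
Eliminate σ: μ = (z₂·x₁ − z₁·x₂)/(z₂ − z₁) = (0.9542·0.885 − (-0.4125)·1.52)/1.367 = 1.08.
Then σ = (x₂ − x₁)/(z₂ − z₁) = (1.52 − 0.885)/1.367 = 0.46.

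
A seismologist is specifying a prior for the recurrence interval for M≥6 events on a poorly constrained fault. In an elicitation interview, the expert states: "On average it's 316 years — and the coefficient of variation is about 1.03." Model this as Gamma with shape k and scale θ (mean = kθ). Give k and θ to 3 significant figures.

k ≈ 0.943, θ ≈ 335

For Gamma(k, scale θ): mean = kθ, variance = kθ², so CV = 1/√k.
CV = 1.03, hence k = 1/CV² = 0.943.
Then θ = mean/k = 316/0.943 = 335.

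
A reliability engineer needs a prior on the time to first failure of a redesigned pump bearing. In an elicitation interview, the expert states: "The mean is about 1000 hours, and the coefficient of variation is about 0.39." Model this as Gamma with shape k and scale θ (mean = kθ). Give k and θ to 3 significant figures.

k ≈ 6.57, θ ≈ 152

For Gamma(k, scale θ): mean = kθ, variance = kθ², so CV = 1/√k.
CV = 0.39, hence k = 1/CV² = 6.57.
Then θ = mean/k = 1000/6.57 = 152.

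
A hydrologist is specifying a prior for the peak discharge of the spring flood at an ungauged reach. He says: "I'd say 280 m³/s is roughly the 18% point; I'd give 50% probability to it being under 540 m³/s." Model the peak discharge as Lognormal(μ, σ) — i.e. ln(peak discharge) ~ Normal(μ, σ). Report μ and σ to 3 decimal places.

If T ~ Lognormal(μ,σ) then ln T ~ Normal(μ,σ), so the p-quantile of ln T is μ + z_p·σ.
ln(280) = 5.635 and ln(540) = 6.292; z_{0.18} = -0.9154, z_{0.5} = 0.
σ = (6.292 − 5.635)/(0 − (-0.9154)) = 0.718.
μ = 5.635 − (-0.9154)·0.718 = 6.292.

μ ≈ 6.292, σ ≈ 0.718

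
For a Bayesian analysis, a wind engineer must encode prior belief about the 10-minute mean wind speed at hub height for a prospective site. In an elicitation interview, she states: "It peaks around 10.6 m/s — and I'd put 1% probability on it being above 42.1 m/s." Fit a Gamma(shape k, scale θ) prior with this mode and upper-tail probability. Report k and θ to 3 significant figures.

Gamma(k,θ) with k>1 has mode (k−1)θ, so θ = 10.6/(k−1).
Need P(X < 42.1) = 0.99 with θ tied to k this way. Start at k = 2, θ = 10.6: P(X<42.1) ≈ 0.906.
Too low — raise k to concentrate. Iterating converges to k ≈ 3.2.
Then θ = 10.6/(3.2−1) ≈ 4.81.

k ≈ 3.2, θ ≈ 4.81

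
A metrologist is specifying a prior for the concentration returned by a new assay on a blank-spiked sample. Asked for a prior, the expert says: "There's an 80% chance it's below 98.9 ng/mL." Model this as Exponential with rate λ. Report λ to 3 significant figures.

λ ≈ 0.0163

P(T < 98.9) = 1 − e^(−λ·98.9) = 0.8, so λ = −ln(1−0.8)/98.9 = −ln(0.2)/98.9 = 0.0163.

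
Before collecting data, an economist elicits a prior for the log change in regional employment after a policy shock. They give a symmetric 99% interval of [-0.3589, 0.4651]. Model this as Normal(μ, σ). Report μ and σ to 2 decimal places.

μ = 0.05, σ = 0.16

A symmetric 99% interval runs μ ± z·σ with z = 2.576.
Half-width = 0.412, so σ = 0.412/2.576 = 0.16.
μ is the interval midpoint, 0.05.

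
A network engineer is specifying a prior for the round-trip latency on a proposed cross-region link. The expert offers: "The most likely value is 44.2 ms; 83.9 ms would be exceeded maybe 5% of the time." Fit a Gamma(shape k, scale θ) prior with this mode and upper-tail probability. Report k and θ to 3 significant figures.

k ≈ 7.77, θ ≈ 6.53

Gamma(k,θ) with k>1 has mode (k−1)θ, so θ = 44.2/(k−1).
Need P(X < 83.9) = 0.95 with θ tied to k this way. Start at k = 2, θ = 44.2: P(X<83.9) ≈ 0.566.
Too low — raise k to concentrate. Iterating converges to k ≈ 7.77.
Then θ = 44.2/(7.77−1) ≈ 6.53.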